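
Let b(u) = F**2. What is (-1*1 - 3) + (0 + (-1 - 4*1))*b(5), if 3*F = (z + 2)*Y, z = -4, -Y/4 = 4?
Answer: -5156/9 ≈ -572.89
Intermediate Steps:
Y = -16 (Y = -4*4 = -16)
F = 32/3 (F = ((-4 + 2)*(-16))/3 = (-2*(-16))/3 = (1/3)*32 = 32/3 ≈ 10.667)
b(u) = 1024/9 (b(u) = (32/3)**2 = 1024/9)
(-1*1 - 3) + (0 + (-1 - 4*1))*b(5) = (-1*1 - 3) + (0 + (-1 - 4*1))*(1024/9) = (-1 - 3) + (0 + (-1 - 4))*(1024/9) = -4 + (0 - 5)*(1024/9) = -4 - 5*1024/9 = -4 - 5120/9 = -5156/9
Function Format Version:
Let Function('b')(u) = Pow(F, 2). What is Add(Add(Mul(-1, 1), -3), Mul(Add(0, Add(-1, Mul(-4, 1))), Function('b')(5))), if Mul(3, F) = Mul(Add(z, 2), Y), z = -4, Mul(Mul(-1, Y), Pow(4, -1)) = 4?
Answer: Rational(-5156, 9) ≈ -572.89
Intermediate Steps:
Y = -16 (Y = Mul(-4, 4) = -16)
F = Rational(32, 3) (F = Mul(Rational(1, 3), Mul(Add(-4, 2), -16)) = Mul(Rational(1, 3), Mul(-2, -16)) = Mul(Rational(1, 3), 32) = Rational(32, 3) ≈ 10.667)
Function('b')(u) = Rational(1024, 9) (Function('b')(u) = Pow(Rational(32, 3), 2) = Rational(1024, 9))
Add(Add(Mul(-1, 1), -3), Mul(Add(0, Add(-1, Mul(-4, 1))), Function('b')(5))) = Add(Add(Mul(-1, 1), -3), Mul(Add(0, Add(-1, Mul(-4, 1))), Rational(1024, 9))) = Add(Add(-1, -3), Mul(Add(0, Add(-1, -4)), Rational(1024, 9))) = Add(-4, Mul(Add(0, -5), Rational(1024, 9))) = Add(-4, Mul(-5, Rational(1024, 9))) = Add(-4, Rational(-5120, 9)) = Rational(-5156, 9)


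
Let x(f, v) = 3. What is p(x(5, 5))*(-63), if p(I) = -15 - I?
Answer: 1134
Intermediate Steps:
p(x(5, 5))*(-63) = (-15 - 1*3)*(-63) = (-15 - 3)*(-63) = -18*(-63) = 1134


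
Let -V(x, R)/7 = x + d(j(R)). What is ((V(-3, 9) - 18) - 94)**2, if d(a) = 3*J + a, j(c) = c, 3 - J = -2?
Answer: 67081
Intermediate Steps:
J = 5 (J = 3 - 1*(-2) = 3 + 2 = 5)
d(a) = 15 + a (d(a) = 3*5 + a = 15 + a)
V(x, R) = -105 - 7*R - 7*x (V(x, R) = -7*(x + (15 + R)) = -7*(15 + R + x) = -105 - 7*R - 7*x)
((V(-3, 9) - 18) - 94)**2 = (((-105 - 7*9 - 7*(-3)) - 18) - 94)**2 = (((-105 - 63 + 21) - 18) - 94)**2 = ((-147 - 18) - 94)**2 = (-165 - 94)**2 = (-259)**2 = 67081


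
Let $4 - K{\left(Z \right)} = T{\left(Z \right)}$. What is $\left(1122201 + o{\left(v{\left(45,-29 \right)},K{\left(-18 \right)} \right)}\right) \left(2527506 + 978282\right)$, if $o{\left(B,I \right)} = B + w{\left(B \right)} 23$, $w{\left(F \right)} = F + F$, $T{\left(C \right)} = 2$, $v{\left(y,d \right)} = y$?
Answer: $3941613541008$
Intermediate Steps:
$w{\left(F \right)} = 2 F$
$K{\left(Z \right)} = 2$ ($K{\left(Z \right)} = 4 - 2 = 2$)
$o{\left(B,I \right)} = 47 B$ ($o{\left(B,I \right)} = B + 2 B 23 = B + 46 B = 47 B$)
$\left(1122201 + o{\left(v{\left(45,-29 \right)},K{\left(-18 \right)} \right)}\right) \left(2527506 + 978282\right) = \left(1122201 + 47 \cdot 45\right) \left(2527506 + 978282\right) = \left(1122201 + 2115\right) 3505788 = 1124316 \cdot 3505788 = 3941613541008$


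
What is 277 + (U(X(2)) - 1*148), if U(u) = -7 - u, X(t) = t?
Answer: 120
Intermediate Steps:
277 + (U(X(2)) - 1*148) = 277 + ((-7 - 1*2) - 1*148) = 277 + ((-7 - 2) - 148) = 277 + (-9 - 148) = 277 - 157 = 120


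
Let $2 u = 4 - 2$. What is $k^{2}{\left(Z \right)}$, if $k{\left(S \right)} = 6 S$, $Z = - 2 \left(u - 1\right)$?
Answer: $0$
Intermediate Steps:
$u = 1$ ($u = \frac{4 - 2}{2} = \frac{1}{2} \cdot 2 = 1$)
$Z = 0$ ($Z = - 2 \left(1 - 1\right) = \left(-2\right) 0 = 0$)
$k^{2}{\left(Z \right)} = \left(6 \cdot 0\right)^{2} = 0^{2} = 0$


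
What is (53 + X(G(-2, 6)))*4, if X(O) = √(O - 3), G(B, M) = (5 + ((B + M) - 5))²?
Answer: 212 + 4*√13 ≈ 226.42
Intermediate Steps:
G(B, M) = (B + M)² (G(B, M) = (5 + (-5 + B + M))² = (B + M)²)
X(O) = √(-3 + O)
(53 + X(G(-2, 6)))*4 = (53 + √(-3 + (-2 + 6)²))*4 = (53 + √(-3 + 4²))*4 = (53 + √(-3 + 16))*4 = (53 + √13)*4 = 212 + 4*√13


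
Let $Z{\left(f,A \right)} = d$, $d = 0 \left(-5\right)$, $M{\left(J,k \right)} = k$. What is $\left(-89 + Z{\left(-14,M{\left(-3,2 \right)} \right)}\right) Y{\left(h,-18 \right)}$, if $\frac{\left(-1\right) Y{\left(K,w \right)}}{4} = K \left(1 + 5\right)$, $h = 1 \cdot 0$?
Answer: $0$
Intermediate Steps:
$h = 0$
$d = 0$
$Y{\left(K,w \right)} = - 24 K$ ($Y{\left(K,w \right)} = - 4 K \left(1 + 5\right) = - 4 K 6 = - 4 \cdot 6 K = - 24 K$)
$Z{\left(f,A \right)} = 0$
$\left(-89 + Z{\left(-14,M{\left(-3,2 \right)} \right)}\right) Y{\left(h,-18 \right)} = \left(-89 + 0\right) \left(\left(-24\right) 0\right) = \left(-89\right) 0 = 0$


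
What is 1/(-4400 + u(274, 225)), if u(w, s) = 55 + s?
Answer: -1/4120 ≈ -0.00024272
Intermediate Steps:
1/(-4400 + u(274, 225)) = 1/(-4400 + (55 + 225)) = 1/(-4400 + 280) = 1/(-4120) = -1/4120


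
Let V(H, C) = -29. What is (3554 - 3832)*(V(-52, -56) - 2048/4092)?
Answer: 8389762/1023 ≈ 8201.1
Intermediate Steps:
(3554 - 3832)*(V(-52, -56) - 2048/4092) = (3554 - 3832)*(-29 - 2048/4092) = -278*(-29 - 2048*1/4092) = -278*(-29 - 512/1023) = -278*(-30179/1023) = 8389762/1023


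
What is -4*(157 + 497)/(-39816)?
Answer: 109/1659 ≈ 0.065702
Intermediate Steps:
-4*(157 + 497)/(-39816) = -4*654*(-1/39816) = -2616*(-1/39816) = 109/1659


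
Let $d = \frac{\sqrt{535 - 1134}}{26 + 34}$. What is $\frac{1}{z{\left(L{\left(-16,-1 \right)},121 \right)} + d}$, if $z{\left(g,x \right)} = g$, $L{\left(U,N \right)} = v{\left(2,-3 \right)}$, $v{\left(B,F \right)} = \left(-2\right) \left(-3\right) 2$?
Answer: $\frac{43200}{518999} - \frac{60 i \sqrt{599}}{518999} \approx 0.083237 - 0.0028294 i$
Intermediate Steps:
$v{\left(B,F \right)} = 12$ ($v{\left(B,F \right)} = 6 \cdot 2 = 12$)
$L{\left(U,N \right)} = 12$
$d = \frac{i \sqrt{599}}{60}$ ($d = \frac{\sqrt{-599}}{60} = i \sqrt{599} \cdot \frac{1}{60} = \frac{i \sqrt{599}}{60} \approx 0.40791 i$)
$\frac{1}{z{\left(L{\left(-16,-1 \right)},121 \right)} + d} = \frac{1}{12 + \frac{i \sqrt{599}}{60}}$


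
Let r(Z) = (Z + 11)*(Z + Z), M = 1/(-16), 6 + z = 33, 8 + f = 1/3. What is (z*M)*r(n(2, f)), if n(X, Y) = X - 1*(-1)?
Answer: -567/4 ≈ -141.75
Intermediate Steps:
f = -23/3 (f = -8 + 1/3 = -23/3 ≈ -7.6667)
n(X, Y) = 1 + X (n(X, Y) = X + 1 = 1 + X)
z = 27 (z = -6 + 33 = 27)
M = -1/16 ≈ -0.062500
r(Z) = 2*Z*(11 + Z) (r(Z) = (11 + Z)*(2*Z) = 2*Z*(11 + Z))
(z*M)*r(n(2, f)) = (27*(-1/16))*(2*(1 + 2)*(11 + (1 + 2))) = -27*3*(11 + 3)/8 = -27*3*14/8 = -27/16*84 = -567/4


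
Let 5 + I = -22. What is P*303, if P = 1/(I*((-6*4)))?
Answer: 101/216 ≈ 0.46759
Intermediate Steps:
I = -27 (I = -5 - 22 = -27)
P = 1/648 (P = 1/((-27)*((-6*4))) = -1/27/(-24) = -1/27*(-1/24) = 1/648 ≈ 0.0015432)
P*303 = (1/648)*303 = 101/216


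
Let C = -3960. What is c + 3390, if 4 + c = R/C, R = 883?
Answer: 13407677/3960 ≈ 3385.8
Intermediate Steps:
c = -16723/3960 (c = -4 + 883/(-3960) = -4 + 883*(-1/3960) = -4 - 883/3960 = -16723/3960 ≈ -4.2230)
c + 3390 = -16723/3960 + 3390 = 13407677/3960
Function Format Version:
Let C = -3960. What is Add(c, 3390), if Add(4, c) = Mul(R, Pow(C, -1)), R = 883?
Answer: Rational(13407677, 3960) ≈ 3385.8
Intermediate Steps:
c = Rational(-16723, 3960) (c = Add(-4, Mul(883, Pow(-3960, -1))) = Add(-4, Mul(883, Rational(-1, 3960))) = Add(-4, Rational(-883, 3960)) = Rational(-16723, 3960) ≈ -4.2230)
Add(c, 3390) = Add(Rational(-16723, 3960), 3390) = Rational(13407677, 3960)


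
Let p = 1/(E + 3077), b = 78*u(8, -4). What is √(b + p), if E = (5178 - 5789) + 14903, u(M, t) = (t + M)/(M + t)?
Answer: √23531225927/17369 ≈ 8.8318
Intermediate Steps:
u(M, t) = 1 (u(M, t) = (M + t)/(M + t) = 1)
E = 14292 (E = -611 + 14903 = 14292)
b = 78 (b = 78*1 = 78)
p = 1/17369 (p = 1/(14292 + 3077) = 1/17369 ≈ 5.7574e-5)
√(b + p) = √(78 + 1/17369) = √(1354783/17369) = √23531225927/17369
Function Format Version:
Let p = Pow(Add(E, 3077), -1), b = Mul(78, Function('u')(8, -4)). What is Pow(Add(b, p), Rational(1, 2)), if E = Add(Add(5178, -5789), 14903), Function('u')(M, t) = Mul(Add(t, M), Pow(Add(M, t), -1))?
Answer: Mul(Rational(1, 17369), Pow(23531225927, Rational(1, 2))) ≈ 8.8318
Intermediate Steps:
Function('u')(M, t) = 1 (Function('u')(M, t) = Mul(Add(M, t), Pow(Add(M, t), -1)) = 1)
E = 14292 (E = Add(-611, 14903) = 14292)
b = 78 (b = Mul(78, 1) = 78)
p = Rational(1, 17369) (p = Pow(Add(14292, 3077), -1) = Pow(17369, -1) = Rational(1, 17369) ≈ 5.7574e-5)
Pow(Add(b, p), Rational(1, 2)) = Pow(Add(78, Rational(1, 17369)), Rational(1, 2)) = Pow(Rational(1354783, 17369), Rational(1, 2)) = Mul(Rational(1, 17369), Pow(23531225927, Rational(1, 2)))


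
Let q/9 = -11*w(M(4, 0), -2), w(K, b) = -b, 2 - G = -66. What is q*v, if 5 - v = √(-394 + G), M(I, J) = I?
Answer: -990 + 198*I*√326 ≈ -990.0 + 3575.0*I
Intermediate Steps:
G = 68 (G = 2 - 1*(-66) = 2 + 66 = 68)
q = -198 (q = 9*(-(-11)*(-2)) = 9*(-11*2) = 9*(-22) = -198)
v = 5 - I*√326 (v = 5 - √(-394 + 68) = 5 - √(-326) = 5 - I*√326 ≈ 5.0 - 18.055*I)
q*v = -198*(5 - I*√326) = -990 + 198*I*√326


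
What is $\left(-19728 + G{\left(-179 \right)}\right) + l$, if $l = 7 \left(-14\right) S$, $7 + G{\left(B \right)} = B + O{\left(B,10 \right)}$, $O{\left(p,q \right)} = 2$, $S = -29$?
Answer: $-17070$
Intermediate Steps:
$G{\left(B \right)} = -5 + B$ ($G{\left(B \right)} = -7 + \left(B + 2\right) = -7 + \left(2 + B\right) = -5 + B$)
$l = 2842$ ($l = 7 \left(-14\right) \left(-29\right) = \left(-98\right) \left(-29\right) = 2842$)
$\left(-19728 + G{\left(-179 \right)}\right) + l = \left(-19728 - 184\right) + 2842 = -19912 + 2842 = -17070$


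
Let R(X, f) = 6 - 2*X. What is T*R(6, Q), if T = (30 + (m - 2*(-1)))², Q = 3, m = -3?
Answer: -5046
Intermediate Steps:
T = 841 (T = (30 + (-3 - 2*(-1)))² = (30 + (-3 + 2))² = (30 - 1)² = 29² = 841)
T*R(6, Q) = 841*(6 - 2*6) = 841*(6 - 12) = 841*(-6) = -5046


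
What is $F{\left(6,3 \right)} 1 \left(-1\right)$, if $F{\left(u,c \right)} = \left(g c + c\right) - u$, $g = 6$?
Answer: $-15$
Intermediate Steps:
$F{\left(u,c \right)} = - u + 7 c$ ($F{\left(u,c \right)} = \left(6 c + c\right) - u = 7 c - u = - u + 7 c$)
$F{\left(6,3 \right)} 1 \left(-1\right) = \left(\left(-1\right) 6 + 7 \cdot 3\right) 1 \left(-1\right) = \left(-6 + 21\right) 1 \left(-1\right) = 15 \cdot 1 \left(-1\right) = 15 \left(-1\right) = -15$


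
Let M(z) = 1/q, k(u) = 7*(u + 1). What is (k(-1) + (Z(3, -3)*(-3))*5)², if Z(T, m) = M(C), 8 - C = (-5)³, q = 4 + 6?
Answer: 9/4 ≈ 2.2500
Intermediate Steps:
q = 10
C = 133 (C = 8 - 1*(-5)³ = 8 - 1*(-125) = 8 + 125 = 133)
k(u) = 7 + 7*u (k(u) = 7*(1 + u) = 7 + 7*u)
M(z) = ⅒ (M(z) = 1/10 = ⅒)
Z(T, m) = ⅒
(k(-1) + (Z(3, -3)*(-3))*5)² = ((7 + 7*(-1)) + ((⅒)*(-3))*5)² = ((7 - 7) - 3/10*5)² = (0 - 3/2)² = (-3/2)² = 9/4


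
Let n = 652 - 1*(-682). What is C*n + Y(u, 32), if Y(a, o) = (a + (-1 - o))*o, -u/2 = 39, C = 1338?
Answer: 1781340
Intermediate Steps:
n = 1334 (n = 652 + 682 = 1334)
u = -78 (u = -2*39 = -78)
Y(a, o) = o*(-1 + a - o) (Y(a, o) = (-1 + a - o)*o = o*(-1 + a - o))
C*n + Y(u, 32) = 1338*1334 + 32*(-1 - 78 - 1*32) = 1784892 + 32*(-1 - 78 - 32) = 1784892 + 32*(-111) = 1784892 - 3552 = 1781340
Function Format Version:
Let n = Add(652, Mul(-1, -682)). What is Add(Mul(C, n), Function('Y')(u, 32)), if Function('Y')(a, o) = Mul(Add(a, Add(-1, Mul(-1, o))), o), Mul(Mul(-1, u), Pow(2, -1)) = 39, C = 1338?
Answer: 1781340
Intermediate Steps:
n = 1334 (n = Add(652, 682) = 1334)
u = -78 (u = Mul(-2, 39) = -78)
Function('Y')(a, o) = Mul(o, Add(-1, a, Mul(-1, o))) (Function('Y')(a, o) = Mul(Add(-1, a, Mul(-1, o)), o) = Mul(o, Add(-1, a, Mul(-1, o))))
Add(Mul(C, n), Function('Y')(u, 32)) = Add(Mul(1338, 1334), Mul(32, Add(-1, -78, Mul(-1, 32)))) = Add(1784892, Mul(32, Add(-1, -78, -32))) = Add(1784892, Mul(32, -111)) = Add(1784892, -3552) = 1781340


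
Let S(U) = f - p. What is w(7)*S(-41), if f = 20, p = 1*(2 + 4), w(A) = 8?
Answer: 112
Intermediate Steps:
p = 6 (p = 1*6 = 6)
S(U) = 14 (S(U) = 20 - 1*6 = 20 - 6 = 14)
w(7)*S(-41) = 8*14 = 112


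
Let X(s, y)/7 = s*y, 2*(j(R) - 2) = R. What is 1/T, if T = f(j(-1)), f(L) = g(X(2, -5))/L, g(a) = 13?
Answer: 3/26 ≈ 0.11538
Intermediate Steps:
j(R) = 2 + R/2
X(s, y) = 7*s*y (X(s, y) = 7*(s*y) = 7*s*y)
f(L) = 13/L
T = 26/3 (T = 13/(2 + (½)*(-1)) = 13/(2 - ½) = 13/(3/2) = 13*(⅔) = 26/3 ≈ 8.6667)
1/T = 1/(26/3) = 3/26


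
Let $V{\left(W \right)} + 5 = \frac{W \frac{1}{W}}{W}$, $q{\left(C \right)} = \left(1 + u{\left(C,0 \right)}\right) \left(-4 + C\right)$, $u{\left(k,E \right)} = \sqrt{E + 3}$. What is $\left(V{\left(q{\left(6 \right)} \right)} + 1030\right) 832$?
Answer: $852592 + 208 \sqrt{3} \approx 8.5295 \cdot 10^{5}$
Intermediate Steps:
$u{\left(k,E \right)} = \sqrt{3 + E}$
$q{\left(C \right)} = \left(1 + \sqrt{3}\right) \left(-4 + C\right)$ ($q{\left(C \right)} = \left(1 + \sqrt{3 + 0}\right) \left(-4 + C\right) = \left(1 + \sqrt{3}\right) \left(-4 + C\right)$)
$V{\left(W \right)} = -5 + \frac{1}{W}$ ($V{\left(W \right)} = -5 + \frac{W \frac{1}{W}}{W} = -5 + 1 \frac{1}{W} = -5 + \frac{1}{W}$)
$\left(V{\left(q{\left(6 \right)} \right)} + 1030\right) 832 = \left(\left(-5 + \frac{1}{-4 + 6 - 4 \sqrt{3} + 6 \sqrt{3}}\right) + 1030\right) 832 = \left(\left(-5 + \frac{1}{2 + 2 \sqrt{3}}\right) + 1030\right) 832 = \left(1025 + \frac{1}{2 + 2 \sqrt{3}}\right) 832 = 852800 + \frac{832}{2 + 2 \sqrt{3}}$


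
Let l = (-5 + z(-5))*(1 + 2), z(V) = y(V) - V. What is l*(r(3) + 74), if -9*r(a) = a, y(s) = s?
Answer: -1105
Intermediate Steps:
r(a) = -a/9
z(V) = 0 (z(V) = V - V = 0)
l = -15 (l = (-5 + 0)*(1 + 2) = -5*3 = -15)
l*(r(3) + 74) = -15*(-1/9*3 + 74) = -15*(-1/3 + 74) = -15*221/3 = -1105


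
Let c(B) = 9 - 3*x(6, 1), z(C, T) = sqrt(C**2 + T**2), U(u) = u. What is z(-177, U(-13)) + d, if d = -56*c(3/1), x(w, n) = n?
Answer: -336 + sqrt(31498) ≈ -158.52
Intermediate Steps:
c(B) = 6 (c(B) = 9 - 3*1 = 9 - 3 = 6)
d = -336 (d = -56*6 = -336)
z(-177, U(-13)) + d = sqrt((-177)**2 + (-13)**2) - 336 = sqrt(31329 + 169) - 336 = sqrt(31498) - 336 = -336 + sqrt(31498)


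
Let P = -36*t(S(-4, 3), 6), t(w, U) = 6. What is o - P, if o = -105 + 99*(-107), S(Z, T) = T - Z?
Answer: -10482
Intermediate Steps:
o = -10698 (o = -105 - 10593 = -10698)
P = -216 (P = -36*6 = -216)
o - P = -10698 - 1*(-216) = -10698 + 216 = -10482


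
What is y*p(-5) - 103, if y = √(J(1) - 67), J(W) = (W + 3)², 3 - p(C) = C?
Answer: -103 + 8*I*√51 ≈ -103.0 + 57.131*I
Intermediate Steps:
p(C) = 3 - C
J(W) = (3 + W)²
y = I*√51 (y = √((3 + 1)² - 67) = √(4² - 67) = √(16 - 67) = √(-51) = I*√51 ≈ 7.1414*I)
y*p(-5) - 103 = (I*√51)*(3 - 1*(-5)) - 103 = (I*√51)*(3 + 5) - 103 = (I*√51)*8 - 103 = 8*I*√51 - 103 = -103 + 8*I*√51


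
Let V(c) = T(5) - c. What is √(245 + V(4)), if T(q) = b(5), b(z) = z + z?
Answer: √251 ≈ 15.843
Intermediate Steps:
b(z) = 2*z
T(q) = 10 (T(q) = 2*5 = 10)
V(c) = 10 - c
√(245 + V(4)) = √(245 + (10 - 1*4)) = √(245 + (10 - 4)) = √(245 + 6) = √251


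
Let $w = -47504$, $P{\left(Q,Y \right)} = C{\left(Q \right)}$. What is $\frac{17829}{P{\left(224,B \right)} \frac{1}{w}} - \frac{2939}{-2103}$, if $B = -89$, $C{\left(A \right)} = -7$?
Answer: $\frac{254447625803}{2103} \approx 1.2099 \cdot 10^{8}$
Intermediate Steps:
$P{\left(Q,Y \right)} = -7$
$\frac{17829}{P{\left(224,B \right)} \frac{1}{w}} - \frac{2939}{-2103} = \frac{17829}{\left(-7\right) \frac{1}{-47504}} - \frac{2939}{-2103} = \frac{17829}{\left(-7\right) \left(- \frac{1}{47504}\right)} - - \frac{2939}{2103} = \frac{17829}{\frac{7}{47504}} + \frac{2939}{2103} = 17829 \cdot \frac{47504}{7} + \frac{2939}{2103} = 120992688 + \frac{2939}{2103} = \frac{254447625803}{2103}$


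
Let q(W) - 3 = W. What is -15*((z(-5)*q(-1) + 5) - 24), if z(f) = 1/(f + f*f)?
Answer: 567/2 ≈ 283.50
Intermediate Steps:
q(W) = 3 + W
z(f) = 1/(f + f**2)
-15*((z(-5)*q(-1) + 5) - 24) = -15*(((1/((-5)*(1 - 5)))*(3 - 1) + 5) - 24) = -15*((-1/5/(-4)*2 + 5) - 24) = -15*((-1/5*(-1/4)*2 + 5) - 24) = -15*(((1/20)*2 + 5) - 24) = -15*((1/10 + 5) - 24) = -15*(51/10 - 24) = -15*(-189/10) = 567/2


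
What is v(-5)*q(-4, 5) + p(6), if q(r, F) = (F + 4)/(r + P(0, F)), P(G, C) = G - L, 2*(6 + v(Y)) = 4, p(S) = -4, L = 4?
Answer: ½ ≈ 0.50000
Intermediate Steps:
v(Y) = -4 (v(Y) = -6 + (½)*4 = -6 + 2 = -4)
P(G, C) = -4 + G (P(G, C) = G - 1*4 = G - 4 = -4 + G)
q(r, F) = (4 + F)/(-4 + r) (q(r, F) = (F + 4)/(r + (-4 + 0)) = (4 + F)/(r - 4) = (4 + F)/(-4 + r))
v(-5)*q(-4, 5) + p(6) = -4*(4 + 5)/(-4 - 4) - 4 = -4*9/(-8) - 4 = -(-1)*9/2 - 4 = -4*(-9/8) - 4 = 9/2 - 4 = ½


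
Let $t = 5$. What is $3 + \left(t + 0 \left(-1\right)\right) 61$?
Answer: $308$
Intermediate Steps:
$3 + \left(t + 0 \left(-1\right)\right) 61 = 3 + \left(5 + 0 \left(-1\right)\right) 61 = 3 + \left(5 + 0\right) 61 = 3 + 5 \cdot 61 = 3 + 305 = 308$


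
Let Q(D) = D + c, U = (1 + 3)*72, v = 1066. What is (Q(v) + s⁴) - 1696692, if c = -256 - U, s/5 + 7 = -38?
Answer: 2561194455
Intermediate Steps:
s = -225 (s = -35 + 5*(-38) = -35 - 190 = -225)
U = 288 (U = 4*72 = 288)
c = -544 (c = -256 - 1*288 = -256 - 288 = -544)
Q(D) = -544 + D (Q(D) = D - 544 = -544 + D)
(Q(v) + s⁴) - 1696692 = ((-544 + 1066) + (-225)⁴) - 1696692 = (522 + 2562890625) - 1696692 = 2562891147 - 1696692 = 2561194455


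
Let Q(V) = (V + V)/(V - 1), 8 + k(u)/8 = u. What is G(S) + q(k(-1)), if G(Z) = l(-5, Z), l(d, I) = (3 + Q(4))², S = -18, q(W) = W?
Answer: -359/9 ≈ -39.889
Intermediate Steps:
k(u) = -64 + 8*u
Q(V) = 2*V/(-1 + V) (Q(V) = (2*V)/(-1 + V) = 2*V/(-1 + V))
l(d, I) = 289/9 (l(d, I) = (3 + 2*4/(-1 + 4))² = (3 + 2*4/3)² = (3 + 2*4*(⅓))² = (3 + 8/3)² = (17/3)² = 289/9)
G(Z) = 289/9
G(S) + q(k(-1)) = 289/9 + (-64 + 8*(-1)) = 289/9 + (-64 - 8) = 289/9 - 72 = -359/9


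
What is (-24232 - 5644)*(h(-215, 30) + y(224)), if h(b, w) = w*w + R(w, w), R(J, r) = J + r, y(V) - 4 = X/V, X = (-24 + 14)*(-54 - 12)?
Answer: -57776983/2 ≈ -2.8888e+7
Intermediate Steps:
X = 660 (X = -10*(-66) = 660)
y(V) = 4 + 660/V
h(b, w) = w² + 2*w (h(b, w) = w*w + (w + w) = w² + 2*w)
(-24232 - 5644)*(h(-215, 30) + y(224)) = (-24232 - 5644)*(30*(2 + 30) + (4 + 660/224)) = -29876*(30*32 + (4 + 660*(1/224))) = -29876*(960 + (4 + 165/56)) = -29876*(960 + 389/56) = -29876*54149/56 = -57776983/2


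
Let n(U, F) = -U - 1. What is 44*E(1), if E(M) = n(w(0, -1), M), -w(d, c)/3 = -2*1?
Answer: -308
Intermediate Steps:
w(d, c) = 6 (w(d, c) = -(-6) = -3*(-2) = 6)
n(U, F) = -1 - U
E(M) = -7 (E(M) = -1 - 1*6 = -1 - 6 = -7)
44*E(1) = 44*(-7) = -308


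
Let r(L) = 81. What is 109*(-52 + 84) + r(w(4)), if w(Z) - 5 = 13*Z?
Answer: 3569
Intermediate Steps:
w(Z) = 5 + 13*Z
109*(-52 + 84) + r(w(4)) = 109*(-52 + 84) + 81 = 109*32 + 81 = 3488 + 81 = 3569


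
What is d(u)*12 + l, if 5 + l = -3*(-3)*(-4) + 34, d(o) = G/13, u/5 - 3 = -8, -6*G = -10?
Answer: -71/13 ≈ -5.4615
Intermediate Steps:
G = 5/3 (G = -⅙*(-10) = 5/3 ≈ 1.6667)
u = -25 (u = 15 + 5*(-8) = 15 - 40 = -25)
d(o) = 5/39 (d(o) = (5/3)/13 = (5/3)*(1/13) = 5/39)
l = -7 (l = -5 + (-3*(-3)*(-4) + 34) = -5 + (9*(-4) + 34) = -5 + (-36 + 34) = -5 - 2 = -7)
d(u)*12 + l = (5/39)*12 - 7 = 20/13 - 7 = -71/13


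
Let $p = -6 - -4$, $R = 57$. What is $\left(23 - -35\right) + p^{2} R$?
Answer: $286$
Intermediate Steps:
$p = -2$ ($p = -6 + 4 = -2$)
$\left(23 - -35\right) + p^{2} R = \left(23 - -35\right) + \left(-2\right)^{2} \cdot 57 = \left(23 + 35\right) + 4 \cdot 57 = 58 + 228 = 286$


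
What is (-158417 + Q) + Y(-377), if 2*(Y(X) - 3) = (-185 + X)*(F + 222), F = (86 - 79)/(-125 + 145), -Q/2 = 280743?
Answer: -15647607/20 ≈ -7.8238e+5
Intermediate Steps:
Q = -561486 (Q = -2*280743 = -561486)
F = 7/20 ≈ 0.35000
Y(X) = -164515/8 + 4447*X/40 (Y(X) = 3 + ((-185 + X)*(7/20 + 222))/2 = 3 + ((-185 + X)*(4447/20))/2 = 3 + (-164539/4 + 4447*X/20)/2 = 3 + (-164539/8 + 4447*X/40) = -164515/8 + 4447*X/40)
(-158417 + Q) + Y(-377) = (-158417 - 561486) + (-164515/8 + (4447/40)*(-377)) = -719903 + (-164515/8 - 1676519/40) = -719903 - 1249547/20 = -15647607/20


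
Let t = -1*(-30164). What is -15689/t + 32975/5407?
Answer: 909827477/163096748 ≈ 5.5785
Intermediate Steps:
t = 30164
-15689/t + 32975/5407 = -15689/30164 + 32975/5407 = 909827477/163096748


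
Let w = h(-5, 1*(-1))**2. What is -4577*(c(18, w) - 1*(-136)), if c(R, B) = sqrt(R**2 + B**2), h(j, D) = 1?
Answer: -622472 - 22885*sqrt(13) ≈ -7.0499e+5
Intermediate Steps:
w = 1 (w = 1**2 = 1)
c(R, B) = sqrt(B**2 + R**2)
-4577*(c(18, w) - 1*(-136)) = -4577*(sqrt(1**2 + 18**2) - 1*(-136)) = -4577*(sqrt(1 + 324) + 136) = -4577*(sqrt(325) + 136) = -4577*(5*sqrt(13) + 136) = -4577*(136 + 5*sqrt(13)) = -622472 - 22885*sqrt(13)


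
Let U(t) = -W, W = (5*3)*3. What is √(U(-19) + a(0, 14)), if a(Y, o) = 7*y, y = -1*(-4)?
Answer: I*√17 ≈ 4.1231*I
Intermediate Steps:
y = 4
W = 45 (W = 15*3 = 45)
U(t) = -45 (U(t) = -1*45 = -45)
a(Y, o) = 28 (a(Y, o) = 7*4 = 28)
√(U(-19) + a(0, 14)) = √(-45 + 28) = √(-17) = I*√17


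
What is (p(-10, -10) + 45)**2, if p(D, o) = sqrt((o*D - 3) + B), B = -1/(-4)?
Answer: (90 + sqrt(389))**2/4 ≈ 3009.8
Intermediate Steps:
B = 1/4 (B = -1*(-1/4) = 1/4 ≈ 0.25000)
p(D, o) = sqrt(-11/4 + D*o) (p(D, o) = sqrt((o*D - 3) + 1/4) = sqrt((D*o - 3) + 1/4) = sqrt((-3 + D*o) + 1/4) = sqrt(-11/4 + D*o))
(p(-10, -10) + 45)**2 = (sqrt(-11 + 4*(-10)*(-10))/2 + 45)**2 = (sqrt(-11 + 400)/2 + 45)**2 = (sqrt(389)/2 + 45)**2 = (45 + sqrt(389)/2)**2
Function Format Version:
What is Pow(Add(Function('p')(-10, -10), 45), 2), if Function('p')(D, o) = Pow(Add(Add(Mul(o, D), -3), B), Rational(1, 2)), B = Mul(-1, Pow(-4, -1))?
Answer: Mul(Rational(1, 4), Pow(Add(90, Pow(389, Rational(1, 2))), 2)) ≈ 3009.8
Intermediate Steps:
B = Rational(1, 4) (B = Mul(-1, Rational(-1, 4)) = Rational(1, 4) ≈ 0.25000)
Function('p')(D, o) = Pow(Add(Rational(-11, 4), Mul(D, o)), Rational(1, 2)) (Function('p')(D, o) = Pow(Add(Add(Mul(o, D), -3), Rational(1, 4)), Rational(1, 2)) = Pow(Add(Add(Mul(D, o), -3), Rational(1, 4)), Rational(1, 2)) = Pow(Add(Add(-3, Mul(D, o)), Rational(1, 4)), Rational(1, 2)) = Pow(Add(Rational(-11, 4), Mul(D, o)), Rational(1, 2)))
Pow(Add(Function('p')(-10, -10), 45), 2) = Pow(Add(Mul(Rational(1, 2), Pow(Add(-11, Mul(4, -10, -10)), Rational(1, 2))), 45), 2) = Pow(Add(Mul(Rational(1, 2), Pow(Add(-11, 400), Rational(1, 2))), 45), 2) = Pow(Add(Mul(Rational(1, 2), Pow(389, Rational(1, 2))), 45), 2) = Pow(Add(45, Mul(Rational(1, 2), Pow(389, Rational(1, 2)))), 2)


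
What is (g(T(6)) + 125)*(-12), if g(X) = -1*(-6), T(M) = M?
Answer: -1572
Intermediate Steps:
g(X) = 6
(g(T(6)) + 125)*(-12) = (6 + 125)*(-12) = 131*(-12) = -1572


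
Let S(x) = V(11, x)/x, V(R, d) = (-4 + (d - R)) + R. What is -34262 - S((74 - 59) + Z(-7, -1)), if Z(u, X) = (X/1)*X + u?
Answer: -308363/9 ≈ -34263.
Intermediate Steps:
Z(u, X) = u + X² (Z(u, X) = (X*1)*X + u = X*X + u = X² + u = u + X²)
V(R, d) = -4 + d (V(R, d) = (-4 + d - R) + R = -4 + d)
S(x) = (-4 + x)/x
-34262 - S((74 - 59) + Z(-7, -1)) = -34262 - (-4 + ((74 - 59) + (-7 + (-1)²)))/((74 - 59) + (-7 + (-1)²)) = -34262 - (-4 + (15 + (-7 + 1)))/(15 + (-7 + 1)) = -34262 - (-4 + (15 - 6))/(15 - 6) = -34262 - (-4 + 9)/9 = -34262 - 5/9 = -308363/9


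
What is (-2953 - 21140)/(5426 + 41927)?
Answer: -24093/47353 ≈ -0.50880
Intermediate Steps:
(-2953 - 21140)/(5426 + 41927) = -24093/47353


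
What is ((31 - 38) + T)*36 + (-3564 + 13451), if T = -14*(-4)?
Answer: 11651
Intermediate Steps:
T = 56
((31 - 38) + T)*36 + (-3564 + 13451) = ((31 - 38) + 56)*36 + (-3564 + 13451) = (-7 + 56)*36 + 9887 = 49*36 + 9887 = 1764 + 9887 = 11651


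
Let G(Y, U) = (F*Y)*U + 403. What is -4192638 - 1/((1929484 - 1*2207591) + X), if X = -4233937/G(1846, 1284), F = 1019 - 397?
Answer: -1719042107793967213721/410014436685314 ≈ -4.1926e+6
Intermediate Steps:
F = 622
G(Y, U) = 403 + 622*U*Y (G(Y, U) = (622*Y)*U + 403 = 622*U*Y + 403 = 403 + 622*U*Y)
X = -4233937/1474304611 (X = -4233937/(403 + 622*1284*1846) = -4233937/(403 + 1474304208) = -4233937/1474304611 ≈ -0.0028718)
-4192638 - 1/((1929484 - 1*2207591) + X) = -4192638 - 1/((1929484 - 1*2207591) - 4233937/1474304611) = -4192638 - 1/((1929484 - 2207591) - 4233937/1474304611) = -4192638 - 1/(-278107 - 4233937/1474304611) = -4192638 - 1/(-410014436685314/1474304611) = -4192638 - 1*(-1474304611/410014436685314) = -4192638 + 1474304611/410014436685314 = -1719042107793967213721/410014436685314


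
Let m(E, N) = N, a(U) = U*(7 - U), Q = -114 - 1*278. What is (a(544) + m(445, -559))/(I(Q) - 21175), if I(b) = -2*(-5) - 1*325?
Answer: 292687/21490 ≈ 13.620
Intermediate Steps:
Q = -392 (Q = -114 - 278 = -392)
I(b) = -315 (I(b) = 10 - 325 = -315)
(a(544) + m(445, -559))/(I(Q) - 21175) = (544*(7 - 1*544) - 559)/(-315 - 21175) = (544*(7 - 544) - 559)/(-21490) = (544*(-537) - 559)*(-1/21490) = (-292128 - 559)*(-1/21490) = -292687*(-1/21490) = 292687/21490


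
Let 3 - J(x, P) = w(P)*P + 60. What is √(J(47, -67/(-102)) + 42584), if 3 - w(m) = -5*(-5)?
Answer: √110650314/51 ≈ 206.26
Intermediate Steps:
w(m) = -22 (w(m) = 3 - (-5)*(-5) = 3 - 1*25 = 3 - 25 = -22)
J(x, P) = -57 + 22*P (J(x, P) = 3 - (-22*P + 60) = 3 - (60 - 22*P) = 3 + (-60 + 22*P) = -57 + 22*P)
√(J(47, -67/(-102)) + 42584) = √((-57 + 22*(-67/(-102))) + 42584) = √((-57 + 22*(-67*(-1/102))) + 42584) = √((-57 + 22*(67/102)) + 42584) = √((-57 + 737/51) + 42584) = √(-2170/51 + 42584) = √(2169614/51) = √110650314/51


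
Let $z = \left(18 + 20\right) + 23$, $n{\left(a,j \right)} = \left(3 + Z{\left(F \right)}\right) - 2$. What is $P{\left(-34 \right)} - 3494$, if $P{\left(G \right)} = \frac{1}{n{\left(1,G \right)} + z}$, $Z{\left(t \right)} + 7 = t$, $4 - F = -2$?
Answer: $- \frac{213133}{61} \approx -3494.0$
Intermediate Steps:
$F = 6$ ($F = 4 - -2 = 4 + 2 = 6$)
$Z{\left(t \right)} = -7 + t$
$n{\left(a,j \right)} = 0$ ($n{\left(a,j \right)} = \left(3 + \left(-7 + 6\right)\right) - 2 = \left(3 - 1\right) - 2 = 2 - 2 = 0$)
$z = 61$ ($z = 38 + 23 = 61$)
$P{\left(G \right)} = \frac{1}{61}$ ($P{\left(G \right)} = \frac{1}{0 + 61} = \frac{1}{61}$)
$P{\left(-34 \right)} - 3494 = \frac{1}{61} - 3494 = - \frac{213133}{61}$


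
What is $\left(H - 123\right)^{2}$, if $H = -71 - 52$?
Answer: $60516$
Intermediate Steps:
$H = -123$
$\left(H - 123\right)^{2} = \left(-123 - 123\right)^{2} = \left(-246\right)^{2} = 60516$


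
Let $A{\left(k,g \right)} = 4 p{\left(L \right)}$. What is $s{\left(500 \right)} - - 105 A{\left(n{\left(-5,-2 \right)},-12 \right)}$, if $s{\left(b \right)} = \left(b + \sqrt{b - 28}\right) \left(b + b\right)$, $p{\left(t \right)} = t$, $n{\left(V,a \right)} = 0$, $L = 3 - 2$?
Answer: $500420 + 2000 \sqrt{118} \approx 5.2215 \cdot 10^{5}$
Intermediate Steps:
$L = 1$
$A{\left(k,g \right)} = 4$ ($A{\left(k,g \right)} = 4 \cdot 1 = 4$)
$s{\left(b \right)} = 2 b \left(b + \sqrt{-28 + b}\right)$ ($s{\left(b \right)} = \left(b + \sqrt{-28 + b}\right) 2 b = 2 b \left(b + \sqrt{-28 + b}\right)$)
$s{\left(500 \right)} - - 105 A{\left(n{\left(-5,-2 \right)},-12 \right)} = 2 \cdot 500 \left(500 + \sqrt{-28 + 500}\right) - \left(-105\right) 4 = 2 \cdot 500 \left(500 + \sqrt{472}\right) - -420 = 2 \cdot 500 \left(500 + 2 \sqrt{118}\right) + 420 = \left(500000 + 2000 \sqrt{118}\right) + 420 = 500420 + 2000 \sqrt{118}$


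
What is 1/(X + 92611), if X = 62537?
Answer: 1/155148 ≈ 6.4455e-6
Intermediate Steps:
1/(X + 92611) = 1/(62537 + 92611) = 1/155148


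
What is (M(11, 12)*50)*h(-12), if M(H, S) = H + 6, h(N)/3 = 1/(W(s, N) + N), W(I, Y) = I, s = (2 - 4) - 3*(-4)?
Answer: -1275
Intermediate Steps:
s = 10 (s = -2 + 12 = 10)
h(N) = 3/(10 + N)
M(H, S) = 6 + H
(M(11, 12)*50)*h(-12) = ((6 + 11)*50)*(3/(10 - 12)) = (17*50)*(3/(-2)) = 850*(3*(-½)) = 850*(-3/2) = -1275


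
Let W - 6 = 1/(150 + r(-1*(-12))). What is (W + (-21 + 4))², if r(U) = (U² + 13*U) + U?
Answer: 25816561/213444 ≈ 120.95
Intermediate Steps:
r(U) = U² + 14*U
W = 2773/462 (W = 6 + 1/(150 + (-1*(-12))*(14 - 1*(-12))) = 6 + 1/(150 + 12*(14 + 12)) = 6 + 1/(150 + 12*26) = 6 + 1/(150 + 312) = 6 + 1/462 = 2773/462 ≈ 6.0022)
(W + (-21 + 4))² = (2773/462 + (-21 + 4))² = (2773/462 - 17)² = (-5081/462)² = 25816561/213444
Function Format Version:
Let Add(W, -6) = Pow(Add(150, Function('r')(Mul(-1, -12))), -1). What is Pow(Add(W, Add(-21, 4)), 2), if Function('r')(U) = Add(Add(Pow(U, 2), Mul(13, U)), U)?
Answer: Rational(25816561, 213444) ≈ 120.95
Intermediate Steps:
Function('r')(U) = Add(Pow(U, 2), Mul(14, U))
W = Rational(2773, 462) (W = Add(6, Pow(Add(150, Mul(Mul(-1, -12), Add(14, Mul(-1, -12)))), -1)) = Add(6, Pow(Add(150, Mul(12, Add(14, 12))), -1)) = Add(6, Pow(Add(150, Mul(12, 26)), -1)) = Add(6, Pow(Add(150, 312), -1)) = Add(6, Pow(462, -1)) = Add(6, Rational(1, 462)) = Rational(2773, 462) ≈ 6.0022)
Pow(Add(W, Add(-21, 4)), 2) = Pow(Add(Rational(2773, 462), Add(-21, 4)), 2) = Pow(Add(Rational(2773, 462), -17), 2) = Pow(Rational(-5081, 462), 2) = Rational(25816561, 213444)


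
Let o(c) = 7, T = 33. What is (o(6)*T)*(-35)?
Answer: -8085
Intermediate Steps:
(o(6)*T)*(-35) = (7*33)*(-35) = 231*(-35) = -8085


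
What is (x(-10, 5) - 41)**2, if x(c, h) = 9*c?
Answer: 17161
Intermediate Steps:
(x(-10, 5) - 41)**2 = (9*(-10) - 41)**2 = (-90 - 41)**2 = (-131)**2 = 17161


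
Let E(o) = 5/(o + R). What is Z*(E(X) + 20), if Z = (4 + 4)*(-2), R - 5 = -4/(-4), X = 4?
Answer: -328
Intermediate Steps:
R = 6 (R = 5 - 4/(-4) = 5 - 4*(-1/4) = 5 + 1 = 6)
E(o) = 5/(6 + o) (E(o) = 5/(o + 6) = 5/(6 + o))
Z = -16 (Z = 8*(-2) = -16)
Z*(E(X) + 20) = -16*(5/(6 + 4) + 20) = -16*(5/10 + 20) = -16*(5*(1/10) + 20) = -16*(1/2 + 20) = -16*41/2 = -328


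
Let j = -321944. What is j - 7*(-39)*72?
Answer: -302288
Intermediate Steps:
j - 7*(-39)*72 = -321944 - 7*(-39)*72 = -321944 + 273*72 = -321944 + 19656 = -302288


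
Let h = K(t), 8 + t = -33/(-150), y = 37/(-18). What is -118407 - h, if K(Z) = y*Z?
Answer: -106580693/900 ≈ -1.1842e+5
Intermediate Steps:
y = -37/18 (y = 37*(-1/18) = -37/18 ≈ -2.0556)
t = -389/50 (t = -8 - 33/(-150) = -8 - 33*(-1/150) = -8 + 11/50 = -389/50 ≈ -7.7800)
K(Z) = -37*Z/18
h = 14393/900 (h = -37/18*(-389/50) = 14393/900 ≈ 15.992)
-118407 - h = -118407 - 1*14393/900 = -118407 - 14393/900 = -106580693/900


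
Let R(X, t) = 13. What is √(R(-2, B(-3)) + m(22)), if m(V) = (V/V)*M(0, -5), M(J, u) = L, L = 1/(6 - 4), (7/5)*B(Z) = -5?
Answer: 3*√6/2 ≈ 3.6742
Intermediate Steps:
B(Z) = -25/7 (B(Z) = (5/7)*(-5) = -25/7)
L = ½ (L = 1/2 = ½ ≈ 0.50000)
M(J, u) = ½
m(V) = ½ (m(V) = (V/V)*(½) = 1*(½) = ½)
√(R(-2, B(-3)) + m(22)) = √(13 + ½) = √(27/2) = 3*√6/2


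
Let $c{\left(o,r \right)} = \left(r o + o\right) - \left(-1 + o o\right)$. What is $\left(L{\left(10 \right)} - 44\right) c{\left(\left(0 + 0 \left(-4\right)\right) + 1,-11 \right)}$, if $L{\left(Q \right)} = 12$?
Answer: $320$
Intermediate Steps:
$c{\left(o,r \right)} = 1 + o - o^{2} + o r$ ($c{\left(o,r \right)} = \left(o r + o\right) - \left(-1 + o^{2}\right) = \left(o + o r\right) - \left(-1 + o^{2}\right) = 1 + o - o^{2} + o r$)
$\left(L{\left(10 \right)} - 44\right) c{\left(\left(0 + 0 \left(-4\right)\right) + 1,-11 \right)} = \left(12 - 44\right) \left(1 + \left(\left(0 + 0 \left(-4\right)\right) + 1\right) - \left(\left(0 + 0 \left(-4\right)\right) + 1\right)^{2} + \left(\left(0 + 0 \left(-4\right)\right) + 1\right) \left(-11\right)\right) = \left(12 - 44\right) \left(1 + \left(\left(0 + 0\right) + 1\right) - \left(\left(0 + 0\right) + 1\right)^{2} + \left(\left(0 + 0\right) + 1\right) \left(-11\right)\right) = - 32 \left(1 + \left(0 + 1\right) - \left(0 + 1\right)^{2} + \left(0 + 1\right) \left(-11\right)\right) = - 32 \left(1 + 1 - 1^{2} + 1 \left(-11\right)\right) = - 32 \left(1 + 1 - 1 - 11\right) = \left(-32\right) \left(-10\right) = 320$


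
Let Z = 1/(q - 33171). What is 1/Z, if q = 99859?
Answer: 66688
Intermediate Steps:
Z = 1/66688 (Z = 1/(99859 - 33171) = 1/66688 ≈ 1.4995e-5)
1/Z = 1/(1/66688) = 66688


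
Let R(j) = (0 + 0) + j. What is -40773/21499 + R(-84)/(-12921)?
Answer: -175007339/92596193 ≈ -1.8900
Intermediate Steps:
R(j) = j (R(j) = 0 + j = j)
-40773/21499 + R(-84)/(-12921) = -40773/21499 - 84/(-12921) = -40773*1/21499 - 84*(-1/12921) = -40773/21499 + 28/4307 = -175007339/92596193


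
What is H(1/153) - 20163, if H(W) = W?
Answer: -3084938/153 ≈ -20163.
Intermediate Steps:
H(1/153) - 20163 = 1/153 - 20163 = -3084938/153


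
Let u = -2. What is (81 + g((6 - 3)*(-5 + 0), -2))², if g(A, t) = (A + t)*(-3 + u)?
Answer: 27556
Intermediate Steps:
g(A, t) = -5*A - 5*t (g(A, t) = (A + t)*(-3 - 2) = (A + t)*(-5) = -5*A - 5*t)
(81 + g((6 - 3)*(-5 + 0), -2))² = (81 + (-5*(6 - 3)*(-5 + 0) - 5*(-2)))² = (81 + (-15*(-5) + 10))² = (81 + (-5*(-15) + 10))² = (81 + (75 + 10))² = (81 + 85)² = 166² = 27556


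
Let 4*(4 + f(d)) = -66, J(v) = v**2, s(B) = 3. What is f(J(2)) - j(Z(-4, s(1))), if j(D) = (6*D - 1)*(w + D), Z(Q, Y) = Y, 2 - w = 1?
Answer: -177/2 ≈ -88.500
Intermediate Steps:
w = 1 (w = 2 - 1*1 = 2 - 1 = 1)
f(d) = -41/2 (f(d) = -4 + (1/4)*(-66) = -4 - 33/2 = -41/2)
j(D) = (1 + D)*(-1 + 6*D) (j(D) = (6*D - 1)*(1 + D) = (-1 + 6*D)*(1 + D) = (1 + D)*(-1 + 6*D))
f(J(2)) - j(Z(-4, s(1))) = -41/2 - (-1 + 5*3 + 6*3**2) = -41/2 - (-1 + 15 + 6*9) = -41/2 - (-1 + 15 + 54) = -41/2 - 1*68 = -41/2 - 68 = -177/2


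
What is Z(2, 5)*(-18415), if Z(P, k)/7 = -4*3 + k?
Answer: 902335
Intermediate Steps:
Z(P, k) = -84 + 7*k (Z(P, k) = 7*(-4*3 + k) = 7*(-12 + k) = -84 + 7*k)
Z(2, 5)*(-18415) = (-84 + 7*5)*(-18415) = (-84 + 35)*(-18415) = -49*(-18415) = 902335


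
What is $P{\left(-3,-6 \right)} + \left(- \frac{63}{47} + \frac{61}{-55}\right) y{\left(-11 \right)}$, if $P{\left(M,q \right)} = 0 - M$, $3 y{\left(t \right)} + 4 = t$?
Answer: $\frac{7883}{517} \approx 15.248$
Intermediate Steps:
$y{\left(t \right)} = - \frac{4}{3} + \frac{t}{3}$
$P{\left(M,q \right)} = - M$
$P{\left(-3,-6 \right)} + \left(- \frac{63}{47} + \frac{61}{-55}\right) y{\left(-11 \right)} = \left(-1\right) \left(-3\right) + \left(- \frac{63}{47} + \frac{61}{-55}\right) \left(- \frac{4}{3} + \frac{1}{3} \left(-11\right)\right) = 3 + \left(\left(-63\right) \frac{1}{47} + 61 \left(- \frac{1}{55}\right)\right) \left(- \frac{4}{3} - \frac{11}{3}\right) = 3 + \left(- \frac{63}{47} - \frac{61}{55}\right) \left(-5\right) = 3 - - \frac{6332}{517} = 3 + \frac{6332}{517} = \frac{7883}{517}$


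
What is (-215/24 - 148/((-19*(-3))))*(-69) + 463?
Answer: 191563/152 ≈ 1260.3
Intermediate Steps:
(-215/24 - 148/((-19*(-3))))*(-69) + 463 = (-215*1/24 - 148/57)*(-69) + 463 = (-215/24 - 148*1/57)*(-69) + 463 = (-215/24 - 148/57)*(-69) + 463 = -5269/456*(-69) + 463 = 121187/152 + 463 = 191563/152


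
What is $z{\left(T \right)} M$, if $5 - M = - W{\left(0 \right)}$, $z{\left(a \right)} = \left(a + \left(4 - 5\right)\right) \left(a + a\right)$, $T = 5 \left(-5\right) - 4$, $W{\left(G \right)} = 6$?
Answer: $19140$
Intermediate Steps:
$T = -29$ ($T = -25 - 4 = -29$)
$z{\left(a \right)} = 2 a \left(-1 + a\right)$ ($z{\left(a \right)} = \left(a + \left(4 - 5\right)\right) 2 a = \left(a - 1\right) 2 a = \left(-1 + a\right) 2 a = 2 a \left(-1 + a\right)$)
$M = 11$ ($M = 5 - \left(-1\right) 6 = 5 - -6 = 5 + 6 = 11$)
$z{\left(T \right)} M = 2 \left(-29\right) \left(-1 - 29\right) 11 = 2 \left(-29\right) \left(-30\right) 11 = 1740 \cdot 11 = 19140$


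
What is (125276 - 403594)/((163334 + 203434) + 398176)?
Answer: -139159/382472 ≈ -0.36384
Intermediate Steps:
(125276 - 403594)/((163334 + 203434) + 398176) = -278318/(366768 + 398176) = -278318/764944 = -278318*1/764944 = -139159/382472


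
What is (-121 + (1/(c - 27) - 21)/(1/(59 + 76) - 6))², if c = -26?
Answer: 25378693326529/1838437129 ≈ 13805.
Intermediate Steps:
(-121 + (1/(c - 27) - 21)/(1/(59 + 76) - 6))² = (-121 + (1/(-26 - 27) - 21)/(1/(59 + 76) - 6))² = (-121 + (1/(-53) - 21)/(1/135 - 6))² = (-121 + (-1/53 - 21)/(1/135 - 6))² = (-121 - 1114/(53*(-809/135)))² = (-121 - 1114/53*(-135/809))² = (-121 + 150390/42877)² = (-5037727/42877)² = 25378693326529/1838437129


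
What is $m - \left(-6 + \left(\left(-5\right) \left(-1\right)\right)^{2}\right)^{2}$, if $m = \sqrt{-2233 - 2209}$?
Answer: $-361 + i \sqrt{4442} \approx -361.0 + 66.648 i$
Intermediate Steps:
$m = i \sqrt{4442}$ ($m = \sqrt{-4442} = i \sqrt{4442} \approx 66.648 i$)
$m - \left(-6 + \left(\left(-5\right) \left(-1\right)\right)^{2}\right)^{2} = i \sqrt{4442} - \left(-6 + \left(\left(-5\right) \left(-1\right)\right)^{2}\right)^{2} = i \sqrt{4442} - \left(-6 + 5^{2}\right)^{2} = i \sqrt{4442} - \left(-6 + 25\right)^{2} = i \sqrt{4442} - 19^{2} = i \sqrt{4442} - 361 = -361 + i \sqrt{4442}$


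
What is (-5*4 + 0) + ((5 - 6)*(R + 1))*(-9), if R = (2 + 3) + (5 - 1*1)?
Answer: 70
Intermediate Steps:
R = 9 (R = 5 + (5 - 1) = 5 + 4 = 9)
(-5*4 + 0) + ((5 - 6)*(R + 1))*(-9) = (-5*4 + 0) + ((5 - 6)*(9 + 1))*(-9) = (-20 + 0) - 1*10*(-9) = -20 - 10*(-9) = -20 + 90 = 70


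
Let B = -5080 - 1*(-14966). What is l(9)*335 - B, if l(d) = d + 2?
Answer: -6201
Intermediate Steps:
B = 9886 (B = -5080 + 14966 = 9886)
l(d) = 2 + d
l(9)*335 - B = (2 + 9)*335 - 1*9886 = 11*335 - 9886 = 3685 - 9886 = -6201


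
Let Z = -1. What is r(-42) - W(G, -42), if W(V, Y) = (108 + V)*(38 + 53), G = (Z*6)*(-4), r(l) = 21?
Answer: -11991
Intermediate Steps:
G = 24 (G = -1*6*(-4) = -6*(-4) = 24)
W(V, Y) = 9828 + 91*V (W(V, Y) = (108 + V)*91 = 9828 + 91*V)
r(-42) - W(G, -42) = 21 - (9828 + 91*24) = 21 - (9828 + 2184) = 21 - 1*12012 = 21 - 12012 = -11991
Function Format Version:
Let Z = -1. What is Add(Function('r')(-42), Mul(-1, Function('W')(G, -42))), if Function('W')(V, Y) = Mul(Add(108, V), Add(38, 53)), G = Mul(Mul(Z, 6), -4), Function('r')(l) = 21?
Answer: -11991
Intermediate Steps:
G = 24 (G = Mul(Mul(-1, 6), -4) = Mul(-6, -4) = 24)
Function('W')(V, Y) = Add(9828, Mul(91, V)) (Function('W')(V, Y) = Mul(Add(108, V), 91) = Add(9828, Mul(91, V)))
Add(Function('r')(-42), Mul(-1, Function('W')(G, -42))) = Add(21, Mul(-1, Add(9828, Mul(91, 24)))) = Add(21, Mul(-1, Add(9828, 2184))) = Add(21, Mul(-1, 12012)) = Add(21, -12012) = -11991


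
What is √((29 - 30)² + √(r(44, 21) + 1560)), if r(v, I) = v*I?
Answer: √(1 + 6*√69) ≈ 7.1302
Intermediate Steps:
r(v, I) = I*v
√((29 - 30)² + √(r(44, 21) + 1560)) = √((29 - 30)² + √(21*44 + 1560)) = √((-1)² + √(924 + 1560)) = √(1 + √2484) = √(1 + 6*√69)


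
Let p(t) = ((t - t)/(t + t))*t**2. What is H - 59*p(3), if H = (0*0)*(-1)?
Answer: 0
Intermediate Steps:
H = 0 (H = 0*(-1) = 0)
p(t) = 0 (p(t) = (0/((2*t)))*t**2 = (0*(1/(2*t)))*t**2 = 0*t**2 = 0)
H - 59*p(3) = 0 - 59*0 = 0 + 0 = 0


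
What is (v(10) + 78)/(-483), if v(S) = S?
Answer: -88/483 ≈ -0.18219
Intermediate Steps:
(v(10) + 78)/(-483) = (10 + 78)/(-483) = 88*(-1/483) = -88/483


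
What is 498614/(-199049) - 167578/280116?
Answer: -86512996273/27878404842 ≈ -3.1032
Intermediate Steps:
498614/(-199049) - 167578/280116 = 498614*(-1/199049) - 167578*1/280116 = -498614/199049 - 83789/140058 = -86512996273/27878404842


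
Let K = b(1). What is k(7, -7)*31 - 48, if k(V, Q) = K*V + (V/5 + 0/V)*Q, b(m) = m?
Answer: -674/5 ≈ -134.80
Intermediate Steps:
K = 1
k(V, Q) = V + Q*V/5 (k(V, Q) = 1*V + (V/5 + 0/V)*Q = V + (V*(⅕) + 0)*Q = V + (V/5 + 0)*Q = V + (V/5)*Q = V + Q*V/5)
k(7, -7)*31 - 48 = ((⅕)*7*(5 - 7))*31 - 48 = ((⅕)*7*(-2))*31 - 48 = -14/5*31 - 48 = -434/5 - 48 = -674/5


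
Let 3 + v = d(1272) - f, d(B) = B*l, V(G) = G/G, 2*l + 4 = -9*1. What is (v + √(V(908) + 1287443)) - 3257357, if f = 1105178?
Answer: -4370806 + 2*√321861 ≈ -4.3697e+6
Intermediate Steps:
l = -13/2 (l = -2 + (-9*1)/2 = -2 + (½)*(-9) = -2 - 9/2 = -13/2 ≈ -6.5000)
V(G) = 1
d(B) = -13*B/2 (d(B) = B*(-13/2) = -13*B/2)
v = -1113449 (v = -3 + (-13/2*1272 - 1*1105178) = -3 + (-8268 - 1105178) = -3 - 1113446 = -1113449)
(v + √(V(908) + 1287443)) - 3257357 = (-1113449 + √(1 + 1287443)) - 3257357 = (-1113449 + √1287444) - 3257357 = (-1113449 + 2*√321861) - 3257357 = -4370806 + 2*√321861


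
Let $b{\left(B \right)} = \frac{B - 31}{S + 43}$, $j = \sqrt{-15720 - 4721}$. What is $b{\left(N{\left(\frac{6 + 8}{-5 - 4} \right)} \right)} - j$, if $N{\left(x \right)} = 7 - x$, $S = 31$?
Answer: $- \frac{101}{333} - i \sqrt{20441} \approx -0.3033 - 142.97 i$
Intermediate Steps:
$j = i \sqrt{20441}$ ($j = \sqrt{-20441} = i \sqrt{20441} \approx 142.97 i$)
$b{\left(B \right)} = - \frac{31}{74} + \frac{B}{74}$ ($b{\left(B \right)} = \frac{B - 31}{31 + 43} = \frac{-31 + B}{74} = \left(-31 + B\right) \frac{1}{74} = - \frac{31}{74} + \frac{B}{74}$)
$b{\left(N{\left(\frac{6 + 8}{-5 - 4} \right)} \right)} - j = \left(- \frac{31}{74} + \frac{7 - \frac{6 + 8}{-5 - 4}}{74}\right) - i \sqrt{20441} = \left(- \frac{31}{74} + \frac{7 - \frac{14}{-9}}{74}\right) - i \sqrt{20441} = \left(- \frac{31}{74} + \frac{7 - 14 \left(- \frac{1}{9}\right)}{74}\right) - i \sqrt{20441} = \left(- \frac{31}{74} + \frac{7 - - \frac{14}{9}}{74}\right) - i \sqrt{20441} = \left(- \frac{31}{74} + \frac{7 + \frac{14}{9}}{74}\right) - i \sqrt{20441} = \left(- \frac{31}{74} + \frac{1}{74} \cdot \frac{77}{9}\right) - i \sqrt{20441} = \left(- \frac{31}{74} + \frac{77}{666}\right) - i \sqrt{20441} = - \frac{101}{333} - i \sqrt{20441}$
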